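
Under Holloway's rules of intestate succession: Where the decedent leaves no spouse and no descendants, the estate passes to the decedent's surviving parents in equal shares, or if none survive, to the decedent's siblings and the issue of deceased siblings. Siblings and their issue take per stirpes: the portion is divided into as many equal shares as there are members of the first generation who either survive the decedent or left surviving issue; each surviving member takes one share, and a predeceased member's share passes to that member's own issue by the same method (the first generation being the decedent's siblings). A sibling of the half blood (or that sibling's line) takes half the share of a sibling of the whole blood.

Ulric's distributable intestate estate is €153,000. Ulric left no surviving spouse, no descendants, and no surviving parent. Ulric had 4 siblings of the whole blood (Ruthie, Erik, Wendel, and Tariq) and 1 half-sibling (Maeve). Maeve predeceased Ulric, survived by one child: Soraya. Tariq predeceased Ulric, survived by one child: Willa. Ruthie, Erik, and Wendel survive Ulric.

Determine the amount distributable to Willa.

Willa receives €34,000.

The entire €153,000 passes to the siblings and their issue.
Counting each half-blood sibling's line as half a unit, there are 9/2 units in €153,000, so one unit is €34,000. Whole-blood lines (Ruthie, Erik, Wendel, and Tariq) take €34,000 each; half-blood lines (Maeve) take €17,000 each.
Maeve's share (€17,000) passes entirely to Soraya.
Tariq's share (€34,000) passes entirely to Willa.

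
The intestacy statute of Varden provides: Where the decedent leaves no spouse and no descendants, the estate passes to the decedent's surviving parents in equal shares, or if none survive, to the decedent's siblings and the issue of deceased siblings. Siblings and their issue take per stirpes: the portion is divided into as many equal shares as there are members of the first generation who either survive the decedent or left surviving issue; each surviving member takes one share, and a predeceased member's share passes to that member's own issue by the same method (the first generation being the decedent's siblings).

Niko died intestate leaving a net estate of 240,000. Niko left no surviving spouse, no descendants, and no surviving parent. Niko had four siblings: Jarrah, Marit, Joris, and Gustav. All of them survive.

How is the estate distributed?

The entire 240,000 passes to the siblings and their issue.
That amount (240,000) is divided into 4 shares of 60,000: Jarrah, Marit, Joris, and Gustav each take 60,000.

Jarrah: 60,000; Marit: 60,000; Joris: 60,000; Gustav: 60,000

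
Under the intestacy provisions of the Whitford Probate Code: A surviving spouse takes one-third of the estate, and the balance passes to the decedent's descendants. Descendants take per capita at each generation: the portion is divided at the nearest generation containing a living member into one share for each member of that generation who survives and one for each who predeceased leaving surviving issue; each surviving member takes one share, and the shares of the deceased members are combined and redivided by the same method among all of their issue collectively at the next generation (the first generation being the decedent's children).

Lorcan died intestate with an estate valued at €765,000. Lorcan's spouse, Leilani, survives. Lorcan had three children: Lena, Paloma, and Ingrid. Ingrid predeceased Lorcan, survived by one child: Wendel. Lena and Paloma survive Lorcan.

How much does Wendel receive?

Wendel receives €170,000.

Leilani takes one-third of €765,000 = €255,000. The remaining €510,000 passes to the descendants.
The descendants' portion (€510,000) is divided at the children's generation into 3 shares of €170,000. Lena and Paloma each take €170,000. The remaining share for the deceased Ingrid (€170,000) is carried to the next generation.
That pool (€170,000) passes entirely to Wendel, the sole taker at the grandchildren's generation.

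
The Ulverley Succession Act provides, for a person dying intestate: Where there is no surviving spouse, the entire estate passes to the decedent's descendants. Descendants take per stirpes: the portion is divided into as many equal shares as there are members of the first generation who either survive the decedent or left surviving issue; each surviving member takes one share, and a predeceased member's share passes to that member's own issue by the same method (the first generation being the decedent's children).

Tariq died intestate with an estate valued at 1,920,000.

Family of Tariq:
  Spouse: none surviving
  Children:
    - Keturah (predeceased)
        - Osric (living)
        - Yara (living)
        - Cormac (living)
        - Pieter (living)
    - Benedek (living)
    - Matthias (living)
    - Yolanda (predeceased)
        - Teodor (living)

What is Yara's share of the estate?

Yara receives 120,000.

The entire 1,920,000 passes to the descendants.
That amount (1,920,000) is divided into 4 shares of 480,000: Benedek and Matthias each take 480,000; Keturah's 480,000 share passes to Keturah's issue; Yolanda's 480,000 share passes to Yolanda's issue.
Keturah's share (480,000) is divided into 4 shares of 120,000: Osric, Yara, Cormac, and Pieter each take 120,000.
Yolanda's share (480,000) passes entirely to Teodor.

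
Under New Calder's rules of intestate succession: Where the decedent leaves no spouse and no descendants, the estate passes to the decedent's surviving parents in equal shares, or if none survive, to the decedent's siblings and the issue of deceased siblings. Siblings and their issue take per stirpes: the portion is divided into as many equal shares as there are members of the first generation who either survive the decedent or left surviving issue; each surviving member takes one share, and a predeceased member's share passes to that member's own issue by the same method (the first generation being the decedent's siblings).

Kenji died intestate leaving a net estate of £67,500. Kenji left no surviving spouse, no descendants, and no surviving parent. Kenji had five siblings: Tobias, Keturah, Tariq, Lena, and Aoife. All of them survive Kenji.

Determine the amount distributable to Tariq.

Tariq receives £13,500.

The entire £67,500 passes to the siblings and their issue.
That amount (£67,500) is divided into 5 shares of £13,500: Tobias, Keturah, Tariq, Lena, and Aoife each take £13,500.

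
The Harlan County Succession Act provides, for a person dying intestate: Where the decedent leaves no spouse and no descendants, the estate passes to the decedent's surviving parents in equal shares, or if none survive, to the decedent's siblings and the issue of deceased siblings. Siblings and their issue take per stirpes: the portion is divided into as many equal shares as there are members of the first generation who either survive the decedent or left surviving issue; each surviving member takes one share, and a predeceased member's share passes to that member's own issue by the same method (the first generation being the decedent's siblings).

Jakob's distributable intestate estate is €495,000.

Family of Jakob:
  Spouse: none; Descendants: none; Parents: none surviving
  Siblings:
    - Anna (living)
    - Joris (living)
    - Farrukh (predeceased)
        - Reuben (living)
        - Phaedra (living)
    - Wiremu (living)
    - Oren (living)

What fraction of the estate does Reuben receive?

The entire €495,000 passes to the siblings and their issue.
That amount (€495,000) is divided into 5 shares of €99,000: Anna, Joris, Wiremu, and Oren each take €99,000; Farrukh's €99,000 share passes to Farrukh's issue.
Farrukh's share (€99,000) is divided into 2 shares of €49,500: Reuben and Phaedra each take €49,500.

Reuben receives 1/10 of the estate.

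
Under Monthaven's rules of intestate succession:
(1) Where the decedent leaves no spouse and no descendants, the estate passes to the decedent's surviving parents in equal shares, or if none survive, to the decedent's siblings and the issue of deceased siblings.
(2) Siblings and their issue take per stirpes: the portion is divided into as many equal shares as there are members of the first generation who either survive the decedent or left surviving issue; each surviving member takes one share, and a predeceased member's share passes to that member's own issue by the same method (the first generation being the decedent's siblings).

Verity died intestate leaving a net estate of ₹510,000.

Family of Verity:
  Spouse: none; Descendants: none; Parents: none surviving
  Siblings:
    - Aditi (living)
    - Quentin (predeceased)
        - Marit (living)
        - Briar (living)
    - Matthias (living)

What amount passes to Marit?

Marit receives ₹85,000.

The entire ₹510,000 passes to the siblings and their issue.
That amount (₹510,000) is divided into 3 shares of ₹170,000: Aditi and Matthias each take ₹170,000; Quentin's ₹170,000 share passes to Quentin's issue.
Quentin's share (₹170,000) is divided into 2 shares of ₹85,000: Marit and Briar each take ₹85,000.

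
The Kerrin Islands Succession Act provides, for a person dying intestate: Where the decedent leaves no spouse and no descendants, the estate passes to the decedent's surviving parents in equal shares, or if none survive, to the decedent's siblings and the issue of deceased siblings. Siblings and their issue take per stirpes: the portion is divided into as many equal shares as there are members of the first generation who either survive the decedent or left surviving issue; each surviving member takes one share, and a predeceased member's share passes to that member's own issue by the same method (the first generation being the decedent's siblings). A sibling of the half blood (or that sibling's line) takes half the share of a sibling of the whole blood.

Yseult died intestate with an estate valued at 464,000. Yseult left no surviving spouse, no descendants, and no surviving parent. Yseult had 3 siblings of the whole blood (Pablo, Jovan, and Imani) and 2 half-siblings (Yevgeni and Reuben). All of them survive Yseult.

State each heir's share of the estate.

The entire 464,000 passes to the siblings and their issue.
Counting each half-blood sibling's line as half a unit, there are 4 units in 464,000, so one unit is 116,000. Whole-blood lines (Pablo, Jovan, and Imani) take 116,000 each; half-blood lines (Yevgeni and Reuben) take 58,000 each.

Pablo: 116,000; Jovan: 116,000; Imani: 116,000; Yevgeni: 58,000; Reuben: 58,000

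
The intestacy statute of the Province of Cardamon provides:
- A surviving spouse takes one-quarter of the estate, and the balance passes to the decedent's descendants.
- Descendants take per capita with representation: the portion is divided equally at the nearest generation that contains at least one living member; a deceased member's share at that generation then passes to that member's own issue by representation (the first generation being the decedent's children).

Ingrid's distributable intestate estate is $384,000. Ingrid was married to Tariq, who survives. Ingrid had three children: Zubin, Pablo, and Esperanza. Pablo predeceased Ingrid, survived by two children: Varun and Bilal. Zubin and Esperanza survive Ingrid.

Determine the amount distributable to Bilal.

Bilal receives $48,000.

Tariq takes one-quarter of $384,000 = $96,000. The remaining $288,000 passes to the descendants.
The descendants' portion ($288,000) is divided into 3 shares of $96,000: Zubin and Esperanza each take $96,000; Pablo's $96,000 share passes to Pablo's issue.
Pablo's share ($96,000) is divided into 2 shares of $48,000: Varun and Bilal each take $48,000.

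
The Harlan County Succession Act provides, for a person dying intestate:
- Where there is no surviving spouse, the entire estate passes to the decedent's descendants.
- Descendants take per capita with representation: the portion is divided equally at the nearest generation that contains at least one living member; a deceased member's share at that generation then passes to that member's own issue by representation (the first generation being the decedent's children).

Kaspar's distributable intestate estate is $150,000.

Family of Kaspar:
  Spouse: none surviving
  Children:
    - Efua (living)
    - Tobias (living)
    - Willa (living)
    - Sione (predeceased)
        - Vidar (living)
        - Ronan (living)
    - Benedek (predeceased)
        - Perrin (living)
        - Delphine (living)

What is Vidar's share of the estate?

Vidar receives $15,000.

The entire $150,000 passes to the descendants.
That amount ($150,000) is divided into 5 shares of $30,000: Efua, Tobias, and Willa each take $30,000; Sione's $30,000 share passes to Sione's issue; Benedek's $30,000 share passes to Benedek's issue.
Sione's share ($30,000) is divided into 2 shares of $15,000: Vidar and Ronan each take $15,000.
Benedek's share ($30,000) is divided into 2 shares of $15,000: Perrin and Delphine each take $15,000.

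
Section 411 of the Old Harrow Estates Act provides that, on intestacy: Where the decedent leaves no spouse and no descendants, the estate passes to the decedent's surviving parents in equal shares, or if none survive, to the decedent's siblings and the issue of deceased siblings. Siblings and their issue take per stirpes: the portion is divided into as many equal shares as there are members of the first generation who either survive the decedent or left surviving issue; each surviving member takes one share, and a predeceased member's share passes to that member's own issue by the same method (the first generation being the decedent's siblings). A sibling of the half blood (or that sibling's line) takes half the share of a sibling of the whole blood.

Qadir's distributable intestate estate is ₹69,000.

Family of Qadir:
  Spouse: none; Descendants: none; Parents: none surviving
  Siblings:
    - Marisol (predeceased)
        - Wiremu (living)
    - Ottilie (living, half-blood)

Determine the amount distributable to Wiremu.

Wiremu receives ₹46,000.

The entire ₹69,000 passes to the siblings and their issue.
Counting each half-blood sibling's line as half a unit, there are 3/2 units in ₹69,000, so one unit is ₹46,000. Whole-blood lines (Marisol) take ₹46,000 each; half-blood lines (Ottilie) take ₹23,000 each.
Marisol's share (₹46,000) passes entirely to Wiremu.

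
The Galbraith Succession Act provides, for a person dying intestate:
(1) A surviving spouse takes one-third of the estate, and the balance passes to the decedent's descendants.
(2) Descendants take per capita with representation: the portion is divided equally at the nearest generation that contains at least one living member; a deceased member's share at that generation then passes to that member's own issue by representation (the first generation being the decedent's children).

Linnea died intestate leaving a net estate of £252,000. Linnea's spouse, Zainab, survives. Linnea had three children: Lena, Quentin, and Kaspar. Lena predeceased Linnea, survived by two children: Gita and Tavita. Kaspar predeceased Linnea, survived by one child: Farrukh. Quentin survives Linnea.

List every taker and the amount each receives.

Zainab: £84,000; Gita: £28,000; Tavita: £28,000; Quentin: £56,000; Farrukh: £56,000

Zainab takes one-third of £252,000 = £84,000. The remaining £168,000 passes to the descendants.
The descendants' portion (£168,000) is divided into 3 shares of £56,000: Quentin takes £56,000; Lena's £56,000 share passes to Lena's issue; Kaspar's £56,000 share passes to Kaspar's issue.
Lena's share (£56,000) is divided into 2 shares of £28,000: Gita and Tavita each take £28,000.
Kaspar's share (£56,000) passes entirely to Farrukh.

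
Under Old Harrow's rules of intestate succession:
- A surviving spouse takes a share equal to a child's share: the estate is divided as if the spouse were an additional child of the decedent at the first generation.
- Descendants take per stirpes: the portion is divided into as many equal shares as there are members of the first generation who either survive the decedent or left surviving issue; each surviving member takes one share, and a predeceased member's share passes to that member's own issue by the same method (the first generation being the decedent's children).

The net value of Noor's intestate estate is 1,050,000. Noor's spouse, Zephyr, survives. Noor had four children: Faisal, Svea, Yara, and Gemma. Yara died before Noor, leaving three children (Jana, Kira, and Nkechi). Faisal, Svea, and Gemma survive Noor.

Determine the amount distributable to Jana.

The spouse counts as an additional share at the children's level, so there are 5 primary shares of 210,000. Zephyr takes one such share (210,000).
The children's combined portion (840,000) is divided into 4 shares of 210,000: Faisal, Svea, and Gemma each take 210,000; Yara's 210,000 share passes to Yara's issue.
Yara's share (210,000) is divided into 3 shares of 70,000: Jana, Kira, and Nkechi each take 70,000.

Jana receives 70,000.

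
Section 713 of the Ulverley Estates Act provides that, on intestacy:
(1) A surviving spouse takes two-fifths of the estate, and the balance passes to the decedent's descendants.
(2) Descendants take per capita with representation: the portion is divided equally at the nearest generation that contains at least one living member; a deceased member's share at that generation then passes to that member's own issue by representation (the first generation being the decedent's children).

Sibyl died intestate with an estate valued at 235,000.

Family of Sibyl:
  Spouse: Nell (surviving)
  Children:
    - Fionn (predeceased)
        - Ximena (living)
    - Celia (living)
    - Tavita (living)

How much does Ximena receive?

Nell takes two-fifths of 235,000 = 94,000. The remaining 141,000 passes to the descendants.
The descendants' portion (141,000) is divided into 3 shares of 47,000: Celia and Tavita each take 47,000; Fionn's 47,000 share passes to Fionn's issue.
Fionn's share (47,000) passes entirely to Ximena.

Ximena receives 47,000.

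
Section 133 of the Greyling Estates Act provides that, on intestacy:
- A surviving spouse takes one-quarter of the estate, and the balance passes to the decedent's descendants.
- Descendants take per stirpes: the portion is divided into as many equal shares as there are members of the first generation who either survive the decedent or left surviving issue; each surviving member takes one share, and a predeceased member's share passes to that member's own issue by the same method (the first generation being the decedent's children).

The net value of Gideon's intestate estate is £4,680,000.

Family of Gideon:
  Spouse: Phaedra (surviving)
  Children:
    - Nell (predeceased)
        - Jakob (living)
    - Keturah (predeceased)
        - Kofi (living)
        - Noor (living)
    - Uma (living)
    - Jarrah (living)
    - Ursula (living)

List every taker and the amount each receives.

Phaedra takes one-quarter of £4,680,000 = £1,170,000. The remaining £3,510,000 passes to the descendants.
The descendants' portion (£3,510,000) is divided into 5 shares of £702,000: Uma, Jarrah, and Ursula each take £702,000; Nell's £702,000 share passes to Nell's issue; Keturah's £702,000 share passes to Keturah's issue.
Nell's share (£702,000) passes entirely to Jakob.
Keturah's share (£702,000) is divided into 2 shares of £351,000: Kofi and Noor each take £351,000.

Phaedra: £1,170,000; Jakob: £702,000; Kofi: £351,000; Noor: £351,000; Uma: £702,000; Jarrah: £702,000; Ursula: £702,000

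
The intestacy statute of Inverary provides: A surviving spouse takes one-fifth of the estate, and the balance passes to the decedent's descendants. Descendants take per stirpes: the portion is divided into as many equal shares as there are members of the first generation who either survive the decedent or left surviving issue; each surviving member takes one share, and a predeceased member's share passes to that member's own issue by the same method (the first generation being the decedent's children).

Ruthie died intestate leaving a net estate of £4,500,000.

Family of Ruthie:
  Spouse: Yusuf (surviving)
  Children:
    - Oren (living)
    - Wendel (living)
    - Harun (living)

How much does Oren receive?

Yusuf takes one-fifth of £4,500,000 = £900,000. The remaining £3,600,000 passes to the descendants.
The descendants' portion (£3,600,000) is divided into 3 shares of £1,200,000: Oren, Wendel, and Harun each take £1,200,000.

Oren receives £1,200,000.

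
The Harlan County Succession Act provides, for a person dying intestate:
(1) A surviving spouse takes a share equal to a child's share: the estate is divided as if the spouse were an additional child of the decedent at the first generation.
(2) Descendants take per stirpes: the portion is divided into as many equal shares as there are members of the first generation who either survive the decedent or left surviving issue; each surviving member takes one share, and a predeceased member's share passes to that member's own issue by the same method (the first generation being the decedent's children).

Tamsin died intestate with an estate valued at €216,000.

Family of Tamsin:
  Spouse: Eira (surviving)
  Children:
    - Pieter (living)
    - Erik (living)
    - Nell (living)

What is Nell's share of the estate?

The spouse counts as an additional share at the children's level, so there are 4 primary shares of €54,000. Eira takes one such share (€54,000).
The children's combined portion (€162,000) is divided into 3 shares of €54,000: Pieter, Erik, and Nell each take €54,000.

Nell receives €54,000.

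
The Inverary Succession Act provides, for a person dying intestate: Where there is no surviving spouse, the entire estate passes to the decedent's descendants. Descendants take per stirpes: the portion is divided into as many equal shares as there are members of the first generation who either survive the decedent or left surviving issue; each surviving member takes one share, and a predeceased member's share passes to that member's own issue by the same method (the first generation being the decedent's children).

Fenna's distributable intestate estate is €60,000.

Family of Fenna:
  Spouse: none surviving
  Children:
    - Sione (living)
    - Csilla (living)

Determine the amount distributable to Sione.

Sione receives €30,000.

The entire €60,000 passes to the descendants.
That amount (€60,000) is divided into 2 shares of €30,000: Sione and Csilla each take €30,000.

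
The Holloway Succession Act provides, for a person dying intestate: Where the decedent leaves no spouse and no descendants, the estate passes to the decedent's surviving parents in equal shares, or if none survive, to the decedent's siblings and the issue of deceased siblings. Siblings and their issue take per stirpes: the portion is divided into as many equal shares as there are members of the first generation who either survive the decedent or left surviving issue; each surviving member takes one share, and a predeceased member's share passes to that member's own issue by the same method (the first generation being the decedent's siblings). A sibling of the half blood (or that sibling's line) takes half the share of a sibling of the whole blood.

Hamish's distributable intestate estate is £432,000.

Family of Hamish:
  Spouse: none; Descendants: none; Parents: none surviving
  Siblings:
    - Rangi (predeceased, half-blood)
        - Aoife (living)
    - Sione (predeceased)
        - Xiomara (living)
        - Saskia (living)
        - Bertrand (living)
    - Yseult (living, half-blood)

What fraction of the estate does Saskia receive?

Saskia receives 1/6 of the estate.

The entire £432,000 passes to the siblings and their issue.
Counting each half-blood sibling's line as half a unit, there are 2 units in £432,000, so one unit is £216,000. Whole-blood lines (Sione) take £216,000 each; half-blood lines (Rangi and Yseult) take £108,000 each.
Rangi's share (£108,000) passes entirely to Aoife.
Sione's share (£216,000) is divided into 3 shares of £72,000: Xiomara, Saskia, and Bertrand each take £72,000.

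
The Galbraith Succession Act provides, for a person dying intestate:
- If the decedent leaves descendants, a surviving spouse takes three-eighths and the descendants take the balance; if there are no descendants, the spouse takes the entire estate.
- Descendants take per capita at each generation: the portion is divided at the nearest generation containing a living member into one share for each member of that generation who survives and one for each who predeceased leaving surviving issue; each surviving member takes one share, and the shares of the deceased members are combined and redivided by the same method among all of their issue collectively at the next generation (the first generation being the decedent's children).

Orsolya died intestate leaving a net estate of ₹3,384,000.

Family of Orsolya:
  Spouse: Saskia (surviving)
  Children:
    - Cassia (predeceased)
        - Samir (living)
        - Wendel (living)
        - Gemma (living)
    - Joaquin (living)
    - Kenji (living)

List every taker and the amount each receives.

Saskia takes three-eighths of ₹3,384,000 = ₹1,269,000. The remaining ₹2,115,000 passes to the descendants.
The descendants' portion (₹2,115,000) is divided at the children's generation into 3 shares of ₹705,000. Joaquin and Kenji each take ₹705,000. The remaining share for the deceased Cassia (₹705,000) is carried to the next generation.
That pool (₹705,000) is divided at the grandchildren's generation equally among Samir, Wendel, and Gemma: ₹235,000 each.

Saskia: ₹1,269,000; Samir: ₹235,000; Wendel: ₹235,000; Gemma: ₹235,000; Joaquin: ₹705,000; Kenji: ₹705,000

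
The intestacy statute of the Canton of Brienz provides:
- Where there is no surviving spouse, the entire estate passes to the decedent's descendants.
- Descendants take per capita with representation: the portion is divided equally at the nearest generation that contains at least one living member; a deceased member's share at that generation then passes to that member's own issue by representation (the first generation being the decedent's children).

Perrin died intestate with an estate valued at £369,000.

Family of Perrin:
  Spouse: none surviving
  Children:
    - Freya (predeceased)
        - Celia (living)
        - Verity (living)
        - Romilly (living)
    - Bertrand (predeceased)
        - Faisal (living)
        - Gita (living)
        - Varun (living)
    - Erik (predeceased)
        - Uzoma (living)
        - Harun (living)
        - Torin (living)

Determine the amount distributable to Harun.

The entire £369,000 passes to the descendants.
No child survives, so the initial division is made at the grandchildren's generation.
That amount (£369,000) is divided into 9 shares of £41,000: Celia, Verity, Romilly, Faisal, Gita, Varun, Uzoma, Harun, and Torin each take £41,000.

Harun receives £41,000.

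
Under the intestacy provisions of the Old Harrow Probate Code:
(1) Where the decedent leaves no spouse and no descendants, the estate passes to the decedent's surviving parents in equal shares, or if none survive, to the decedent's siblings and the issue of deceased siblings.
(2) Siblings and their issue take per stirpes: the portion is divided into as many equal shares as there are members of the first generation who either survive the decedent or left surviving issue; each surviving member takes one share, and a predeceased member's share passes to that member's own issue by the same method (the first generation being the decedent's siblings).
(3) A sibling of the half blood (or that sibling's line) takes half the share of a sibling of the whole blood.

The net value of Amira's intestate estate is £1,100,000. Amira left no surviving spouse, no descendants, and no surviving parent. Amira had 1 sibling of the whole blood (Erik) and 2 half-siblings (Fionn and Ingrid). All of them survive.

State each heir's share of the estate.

The entire £1,100,000 passes to the siblings and their issue.
Counting each half-blood sibling's line as half a unit, there are 2 units in £1,100,000, so one unit is £550,000. Whole-blood lines (Erik) take £550,000 each; half-blood lines (Fionn and Ingrid) take £275,000 each.

Erik: £550,000; Fionn: £275,000; Ingrid: £275,000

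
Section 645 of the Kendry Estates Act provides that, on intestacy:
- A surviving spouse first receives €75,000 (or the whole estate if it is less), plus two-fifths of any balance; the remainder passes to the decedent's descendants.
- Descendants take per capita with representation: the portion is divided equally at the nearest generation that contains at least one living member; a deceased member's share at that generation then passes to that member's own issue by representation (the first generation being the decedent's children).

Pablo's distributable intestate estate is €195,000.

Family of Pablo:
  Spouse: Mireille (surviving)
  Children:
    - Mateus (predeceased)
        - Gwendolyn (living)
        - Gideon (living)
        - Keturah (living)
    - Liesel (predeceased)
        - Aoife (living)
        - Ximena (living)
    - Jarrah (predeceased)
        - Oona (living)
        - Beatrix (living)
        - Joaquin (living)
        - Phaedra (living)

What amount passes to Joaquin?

Mireille first takes €75,000, leaving a balance of €120,000. Mireille then takes two-fifths of the balance (€48,000), for a total of €123,000. The remaining €72,000 passes to the descendants.
No child survives, so the initial division is made at the grandchildren's generation.
The descendants' portion (€72,000) is divided into 9 shares of €8,000: Gwendolyn, Gideon, Keturah, Aoife, Ximena, Oona, Beatrix, Joaquin, and Phaedra each take €8,000.

Joaquin receives €8,000.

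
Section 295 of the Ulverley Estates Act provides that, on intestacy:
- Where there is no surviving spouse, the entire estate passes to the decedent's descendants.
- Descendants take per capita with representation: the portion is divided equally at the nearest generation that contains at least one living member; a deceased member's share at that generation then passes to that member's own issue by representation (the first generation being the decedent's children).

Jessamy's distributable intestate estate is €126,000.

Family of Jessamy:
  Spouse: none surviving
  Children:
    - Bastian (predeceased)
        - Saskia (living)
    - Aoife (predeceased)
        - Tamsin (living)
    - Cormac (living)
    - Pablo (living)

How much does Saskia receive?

Saskia receives €31,500.

The entire €126,000 passes to the descendants.
That amount (€126,000) is divided into 4 shares of €31,500: Cormac and Pablo each take €31,500; Bastian's €31,500 share passes to Bastian's issue; Aoife's €31,500 share passes to Aoife's issue.
Bastian's share (€31,500) passes entirely to Saskia.
Aoife's share (€31,500) passes entirely to Tamsin.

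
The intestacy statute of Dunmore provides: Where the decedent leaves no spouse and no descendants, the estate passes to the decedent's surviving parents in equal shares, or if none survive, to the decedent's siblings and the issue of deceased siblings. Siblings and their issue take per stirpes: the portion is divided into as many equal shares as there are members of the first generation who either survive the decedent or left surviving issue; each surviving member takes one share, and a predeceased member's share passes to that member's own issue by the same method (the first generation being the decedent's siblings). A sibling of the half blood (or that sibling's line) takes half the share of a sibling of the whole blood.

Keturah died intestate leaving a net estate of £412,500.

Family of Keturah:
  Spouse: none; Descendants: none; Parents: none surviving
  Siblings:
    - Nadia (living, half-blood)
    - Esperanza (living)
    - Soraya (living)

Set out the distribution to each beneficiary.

Nadia: £82,500; Esperanza: £165,000; Soraya: £165,000

The entire £412,500 passes to the siblings and their issue.
Counting each half-blood sibling's line as half a unit, there are 5/2 units in £412,500, so one unit is £165,000. Whole-blood lines (Esperanza and Soraya) take £165,000 each; half-blood lines (Nadia) take £82,500 each.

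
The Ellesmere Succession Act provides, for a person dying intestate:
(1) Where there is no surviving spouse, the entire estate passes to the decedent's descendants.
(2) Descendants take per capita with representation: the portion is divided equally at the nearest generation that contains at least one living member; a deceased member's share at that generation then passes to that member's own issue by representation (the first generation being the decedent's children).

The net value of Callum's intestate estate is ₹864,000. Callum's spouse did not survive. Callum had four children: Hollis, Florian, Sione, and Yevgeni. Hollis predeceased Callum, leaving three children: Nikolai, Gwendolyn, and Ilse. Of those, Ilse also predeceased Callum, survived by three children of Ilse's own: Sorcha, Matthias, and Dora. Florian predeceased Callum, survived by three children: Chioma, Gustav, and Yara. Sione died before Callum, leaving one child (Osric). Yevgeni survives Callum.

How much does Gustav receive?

Gustav receives ₹72,000.

The entire ₹864,000 passes to the descendants.
That amount (₹864,000) is divided into 4 shares of ₹216,000: Yevgeni takes ₹216,000; Hollis's ₹216,000 share passes to Hollis's issue; Florian's ₹216,000 share passes to Florian's issue; Sione's ₹216,000 share passes to Sione's issue.
Hollis's share (₹216,000) is divided into 3 shares of ₹72,000: Nikolai and Gwendolyn each take ₹72,000; Ilse's ₹72,000 share passes to Ilse's issue.
Ilse's share (₹72,000) is divided into 3 shares of ₹24,000: Sorcha, Matthias, and Dora each take ₹24,000.
Florian's share (₹216,000) is divided into 3 shares of ₹72,000: Chioma, Gustav, and Yara each take ₹72,000.
Sione's share (₹216,000) passes entirely to Osric.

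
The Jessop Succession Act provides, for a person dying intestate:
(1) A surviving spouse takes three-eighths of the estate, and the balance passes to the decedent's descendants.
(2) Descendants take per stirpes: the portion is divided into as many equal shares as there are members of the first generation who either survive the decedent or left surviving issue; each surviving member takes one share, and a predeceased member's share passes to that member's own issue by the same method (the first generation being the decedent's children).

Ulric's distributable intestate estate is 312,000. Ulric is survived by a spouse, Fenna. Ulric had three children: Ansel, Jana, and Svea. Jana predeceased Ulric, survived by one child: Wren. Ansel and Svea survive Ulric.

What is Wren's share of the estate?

Fenna takes three-eighths of 312,000 = 117,000. The remaining 195,000 passes to the descendants.
The descendants' portion (195,000) is divided into 3 shares of 65,000: Ansel and Svea each take 65,000; Jana's 65,000 share passes to Jana's issue.
Jana's share (65,000) passes entirely to Wren.

Wren receives 65,000.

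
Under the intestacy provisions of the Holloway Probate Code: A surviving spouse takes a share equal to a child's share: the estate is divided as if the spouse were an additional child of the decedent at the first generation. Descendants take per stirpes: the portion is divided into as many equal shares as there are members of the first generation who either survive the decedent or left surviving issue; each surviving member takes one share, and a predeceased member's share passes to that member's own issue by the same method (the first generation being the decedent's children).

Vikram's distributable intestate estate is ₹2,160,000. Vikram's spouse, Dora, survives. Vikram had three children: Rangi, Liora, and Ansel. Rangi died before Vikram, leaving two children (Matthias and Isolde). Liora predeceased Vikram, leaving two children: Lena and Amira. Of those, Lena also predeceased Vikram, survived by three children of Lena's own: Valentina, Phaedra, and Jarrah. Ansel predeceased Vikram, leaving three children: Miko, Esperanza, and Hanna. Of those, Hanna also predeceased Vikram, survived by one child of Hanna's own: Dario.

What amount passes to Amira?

Amira receives ₹270,000.

The spouse counts as an additional share at the children's level, so there are 4 primary shares of ₹540,000. Dora takes one such share (₹540,000).
The children's combined portion (₹1,620,000) is divided into 3 shares of ₹540,000: Rangi's ₹540,000 share passes to Rangi's issue; Liora's ₹540,000 share passes to Liora's issue; Ansel's ₹540,000 share passes to Ansel's issue.
Rangi's share (₹540,000) is divided into 2 shares of ₹270,000: Matthias and Isolde each take ₹270,000.
Liora's share (₹540,000) is divided into 2 shares of ₹270,000: Amira takes ₹270,000; Lena's ₹270,000 share passes to Lena's issue.
Lena's share (₹270,000) is divided into 3 shares of ₹90,000: Valentina, Phaedra, and Jarrah each take ₹90,000.
Ansel's share (₹540,000) is divided into 3 shares of ₹180,000: Miko and Esperanza each take ₹180,000; Hanna's ₹180,000 share passes to Hanna's issue.
Hanna's share (₹180,000) passes entirely to Dario.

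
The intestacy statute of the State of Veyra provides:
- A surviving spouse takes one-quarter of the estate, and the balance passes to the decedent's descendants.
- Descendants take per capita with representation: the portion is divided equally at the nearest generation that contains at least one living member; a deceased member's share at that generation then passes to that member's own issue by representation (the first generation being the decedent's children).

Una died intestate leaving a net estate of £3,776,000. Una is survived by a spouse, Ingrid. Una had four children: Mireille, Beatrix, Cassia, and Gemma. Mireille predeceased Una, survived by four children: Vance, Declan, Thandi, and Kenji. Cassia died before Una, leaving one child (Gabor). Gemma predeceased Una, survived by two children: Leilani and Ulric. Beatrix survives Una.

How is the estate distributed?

Ingrid takes one-quarter of £3,776,000 = £944,000. The remaining £2,832,000 passes to the descendants.
The descendants' portion (£2,832,000) is divided into 4 shares of £708,000: Beatrix takes £708,000; Mireille's £708,000 share passes to Mireille's issue; Cassia's £708,000 share passes to Cassia's issue; Gemma's £708,000 share passes to Gemma's issue.
Mireille's share (£708,000) is divided into 4 shares of £177,000: Vance, Declan, Thandi, and Kenji each take £177,000.
Cassia's share (£708,000) passes entirely to Gabor.
Gemma's share (£708,000) is divided into 2 shares of £354,000: Leilani and Ulric each take £354,000.

Ingrid: £944,000; Vance: £177,000; Declan: £177,000; Thandi: £177,000; Kenji: £177,000; Beatrix: £708,000; Gabor: £708,000; Leilani: £354,000; Ulric: £354,000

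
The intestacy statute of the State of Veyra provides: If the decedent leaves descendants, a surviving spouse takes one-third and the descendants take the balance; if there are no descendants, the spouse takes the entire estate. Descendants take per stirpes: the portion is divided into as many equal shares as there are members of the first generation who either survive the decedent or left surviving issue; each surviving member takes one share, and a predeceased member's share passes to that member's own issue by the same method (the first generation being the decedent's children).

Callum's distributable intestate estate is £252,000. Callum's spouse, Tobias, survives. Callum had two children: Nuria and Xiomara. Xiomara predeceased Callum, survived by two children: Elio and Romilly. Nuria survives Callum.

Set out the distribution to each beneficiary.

Tobias takes one-third of £252,000 = £84,000. The remaining £168,000 passes to the descendants.
The descendants' portion (£168,000) is divided into 2 shares of £84,000: Nuria takes £84,000; Xiomara's £84,000 share passes to Xiomara's issue.
Xiomara's share (£84,000) is divided into 2 shares of £42,000: Elio and Romilly each take £42,000.

Tobias: £84,000; Nuria: £84,000; Elio: £42,000; Romilly: £42,000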